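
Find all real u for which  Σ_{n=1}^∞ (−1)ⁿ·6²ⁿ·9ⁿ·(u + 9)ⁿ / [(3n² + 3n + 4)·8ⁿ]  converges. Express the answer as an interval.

[-731/81, -727/81]

The ratio of consecutive coefficients is [(3n² + 3n + 4)/(3(n+1)² + 3(n+1) + 4)] · 36·9/8 → 81/2.
Thus R = 1/(81/2) = 2/81.
Check u = -727/81: the terms are on the order of 1/n², so the series converges absolutely by comparison with the p-series (p = 2 > 1).
At u = -731/81: the terms are on the order of 1/n², so the series converges absolutely by comparison with the p-series (p = 2 > 1).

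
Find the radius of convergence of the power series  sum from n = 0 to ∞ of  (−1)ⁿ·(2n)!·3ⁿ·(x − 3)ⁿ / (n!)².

R = 1/12

Apply the ratio test: |a_{n+1}| / |a_n| = (2n+1)·(2n+2)/(n+1)² · 3, which tends to 12 as n → ∞.
Hence the series converges for |x − 3| < 1/(12) = 1/12, so the radius of convergence is 1/12.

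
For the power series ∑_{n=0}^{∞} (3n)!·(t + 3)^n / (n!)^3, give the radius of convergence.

Apply the ratio test: |a_{n+1}| / |a_n| = (3n+1)·(3n+2)·(3n+3)/(n+1)³, which tends to 27 as n → ∞.
The series converges when 27 · |t + 3| < 1, giving R = 1/27.

R = 1/27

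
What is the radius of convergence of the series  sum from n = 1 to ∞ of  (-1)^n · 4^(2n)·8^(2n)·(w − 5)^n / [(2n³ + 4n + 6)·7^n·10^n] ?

R = 35/512

Apply the ratio test: |a_{n+1}| / |a_n| = [(2n³ + 4n + 6)/(2(n+1)³ + 4(n+1) + 6)] · 16·64/(7·10), which tends to 512/35 as n → ∞.
The series converges when 512/35 · |w − 5| < 1, giving R = 35/512.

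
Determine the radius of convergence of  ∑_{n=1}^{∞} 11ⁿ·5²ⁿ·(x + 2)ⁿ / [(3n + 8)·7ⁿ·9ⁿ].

R = 63/275

The ratio of consecutive coefficients is [(3n + 8)/(3(n+1) + 8)] · 11·25/(7·9) → 275/63.
The series converges when 275/63 · |x + 2| < 1, giving R = 63/275.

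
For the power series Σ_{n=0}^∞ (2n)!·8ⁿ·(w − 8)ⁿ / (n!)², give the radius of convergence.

Apply the ratio test: |a_{n+1}| / |a_n| = (2n+1)·(2n+2)/(n+1)² · 8, which tends to 32 as n → ∞.
Convergence for |w − 8| · 32 < 1, i.e. |w − 8| < 1/32. So R = 1/32.

R = 1/32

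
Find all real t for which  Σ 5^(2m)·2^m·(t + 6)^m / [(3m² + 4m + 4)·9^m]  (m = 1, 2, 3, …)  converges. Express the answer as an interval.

By the ratio test, |a_{m+1}/a_m| = [(3m² + 4m + 4)/(3(m+1)² + 4(m+1) + 4)] · 25·2/9 → 50/9.
The series converges when 50/9 · |t + 6| < 1, giving R = 9/50.
Endpoint t = -291/50: the series is dominated by a constant times Σ 1/m², which converges (p = 2 > 1).
When t = -309/50, the series is dominated by a constant times Σ 1/m², which converges (p = 2 > 1).

[-309/50, -291/50]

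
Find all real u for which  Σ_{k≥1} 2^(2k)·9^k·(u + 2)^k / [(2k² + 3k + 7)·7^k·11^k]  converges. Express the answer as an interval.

By the ratio test, |a_{k+1}/a_k| = [(2k² + 3k + 7)/(2(k+1)² + 3(k+1) + 7)] · 4·9/(7·11) → 36/77.
The series converges when 36/77 · |u + 2| < 1, giving R = 77/36.
At u = 5/36: the terms are on the order of 1/k², so the series converges absolutely by comparison with the p-series (p = 2 > 1).
Endpoint u = -149/36: the series is dominated by a constant times Σ 1/k², which converges (p = 2 > 1).

[-149/36, 5/36]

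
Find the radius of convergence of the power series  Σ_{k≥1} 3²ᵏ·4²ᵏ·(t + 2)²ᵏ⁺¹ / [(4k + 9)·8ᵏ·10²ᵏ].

R = 5√2/3

The ratio of consecutive coefficients is [(4k + 9)/(4(k+1) + 9)] · 9·16/(8·100) → 9/50.
Successive powers of (t + 2) differ by 2, so the series converges when |t + 2|² · 9/50 < 1, i.e. |t + 2| < √(50/9). So R = 5√2/3.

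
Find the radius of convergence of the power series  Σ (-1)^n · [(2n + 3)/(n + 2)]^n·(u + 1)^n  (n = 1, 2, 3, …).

R = 1/2

Root test: |a_n|^(1/n) = (2n + 3)/(n + 2) → 2.
Thus R = 1/(2) = 1/2.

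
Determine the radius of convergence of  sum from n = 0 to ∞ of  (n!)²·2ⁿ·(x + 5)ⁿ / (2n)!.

Apply the ratio test: |a_{n+1}| / |a_n| = (n+1)²/[(2n+1)·(2n+2)] · 2, which tends to 1/2 as n → ∞.
Convergence for |x + 5| · 1/2 < 1, i.e. |x + 5| < 2. So R = 2.

R = 2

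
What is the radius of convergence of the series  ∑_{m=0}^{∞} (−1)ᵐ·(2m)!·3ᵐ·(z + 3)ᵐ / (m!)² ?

Apply the ratio test: |a_{m+1}| / |a_m| = (2m+1)·(2m+2)/(m+1)² · 3, which tends to 12 as m → ∞.
Hence the series converges for |z + 3| < 1/(12) = 1/12, so the radius of convergence is 1/12.

R = 1/12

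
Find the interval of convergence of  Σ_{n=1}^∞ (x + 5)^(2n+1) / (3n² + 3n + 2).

Apply the ratio test: |a_{n+1}| / |a_n| = (3n² + 3n + 2)/(3(n+1)² + 3(n+1) + 2), which tends to 1 as n → ∞.
Writing y = (x + 5)², the series in y has radius 1, so |x + 5| < √(1) = 1 and R = 1.
When x = -4, the series is dominated by a constant times Σ 1/n², which converges (p = 2 > 1).
Endpoint x = -6: the series is dominated by a constant times Σ 1/n², which converges (p = 2 > 1).

[-6, -4]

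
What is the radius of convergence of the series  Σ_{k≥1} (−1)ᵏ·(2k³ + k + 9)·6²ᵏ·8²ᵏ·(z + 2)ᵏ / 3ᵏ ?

By the ratio test, |a_{k+1}/a_k| = [(2(k+1)³ + (k+1) + 9)/(2k³ + k + 9)] · 36·64/3 → 768.
Hence the series converges for |z + 2| < 1/(768) = 1/768, so the radius of convergence is 1/768.

R = 1/768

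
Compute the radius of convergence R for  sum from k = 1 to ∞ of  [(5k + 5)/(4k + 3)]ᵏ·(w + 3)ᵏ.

Root test: |a_k|^(1/k) = (5k + 5)/(4k + 3) → 5/4.
Hence the series converges for |w + 3| < 1/(5/4) = 4/5, so the radius of convergence is 4/5.

R = 4/5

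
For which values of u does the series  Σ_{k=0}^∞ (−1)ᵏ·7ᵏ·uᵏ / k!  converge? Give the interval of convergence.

Apply the ratio test: |a_{k+1}| / |a_k| = 7 · 1/(k+1), which tends to 0 as k → ∞.
The limit is 0, so the series converges for all u; R = ∞.

(−∞, ∞)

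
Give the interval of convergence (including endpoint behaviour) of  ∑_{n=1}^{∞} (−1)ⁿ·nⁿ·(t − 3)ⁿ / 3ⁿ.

{3}

Root test: |a_n|^(1/n) = n/3 → ∞.
Since the n-th root of |a_n| is unbounded, the series converges only at t = 3; R = 0.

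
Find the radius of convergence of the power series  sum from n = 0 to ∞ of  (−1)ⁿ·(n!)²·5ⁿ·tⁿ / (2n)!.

R = 4/5

The ratio of consecutive coefficients is (n+1)²/[(2n+1)·(2n+2)] · 5 → 5/4.
The series converges when 5/4 · |t| < 1, giving R = 4/5.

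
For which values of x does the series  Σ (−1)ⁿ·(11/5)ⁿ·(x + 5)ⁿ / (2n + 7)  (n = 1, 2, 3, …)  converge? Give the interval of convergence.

(-60/11, -50/11]

By the ratio test, |a_{n+1}/a_n| = [(2n + 7)/(2(n+1) + 7)] · 11/5 → 11/5.
Hence the series converges for |x + 5| < 1/(11/5) = 5/11, so the radius of convergence is 5/11.
At x = -50/11: convergence follows from the alternating series test (terms decrease monotonically to 0).
Endpoint x = -60/11: comparison with the harmonic series Σ 1/n shows the series diverges.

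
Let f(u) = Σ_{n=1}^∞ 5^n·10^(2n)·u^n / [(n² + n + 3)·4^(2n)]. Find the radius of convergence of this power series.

By the ratio test, |a_{n+1}/a_n| = [(n² + n + 3)/((n+1)² + (n+1) + 3)] · 5·100/16 → 125/4.
Convergence for |u| · 125/4 < 1, i.e. |u| < 4/125. So R = 4/125.

R = 4/125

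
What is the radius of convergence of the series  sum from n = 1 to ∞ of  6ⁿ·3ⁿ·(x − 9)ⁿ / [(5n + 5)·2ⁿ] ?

The ratio of consecutive coefficients is [(5n + 5)/(5(n+1) + 5)] · 6·3/2 → 9.
Thus R = 1/(9) = 1/9.

R = 1/9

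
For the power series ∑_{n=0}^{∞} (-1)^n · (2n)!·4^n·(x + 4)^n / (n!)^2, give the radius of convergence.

R = 1/16

By the ratio test, |a_{n+1}/a_n| = (2n+1)·(2n+2)/(n+1)² · 4 → 16.
Hence the series converges for |x + 4| < 1/(16) = 1/16, so the radius of convergence is 1/16.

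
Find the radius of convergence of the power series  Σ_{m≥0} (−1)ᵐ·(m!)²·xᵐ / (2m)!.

By the ratio test, |a_{m+1}/a_m| = (m+1)²/[(2m+1)·(2m+2)] → 1/4.
Thus R = 1/(1/4) = 4.

R = 4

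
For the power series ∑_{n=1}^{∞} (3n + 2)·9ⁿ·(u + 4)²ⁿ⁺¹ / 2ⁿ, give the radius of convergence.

R = √2/3

The ratio of consecutive coefficients is [(3(n+1) + 2)/(3n + 2)] · 9/2 → 9/2.
Writing y = (u + 4)², the series in y has radius 2/9, so |u + 4| < √(2/9) and R = √2/3.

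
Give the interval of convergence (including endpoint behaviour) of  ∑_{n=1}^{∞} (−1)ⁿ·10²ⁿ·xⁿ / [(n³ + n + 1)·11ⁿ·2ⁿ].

[-11/50, 11/50]

Apply the ratio test: |a_{n+1}| / |a_n| = [(n³ + n + 1)/((n+1)³ + (n+1) + 1)] · 100/(11·2), which tends to 50/11 as n → ∞.
The series converges when 50/11 · |x| < 1, giving R = 11/50.
When x = 11/50, the series is dominated by a constant times Σ 1/n³, which converges (p = 3 > 1).
When x = -11/50, absolute convergence follows by limit comparison with Σ 1/n³.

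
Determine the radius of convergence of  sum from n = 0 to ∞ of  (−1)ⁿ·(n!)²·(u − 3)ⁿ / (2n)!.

The ratio of consecutive coefficients is (n+1)²/[(2n+1)·(2n+2)] → 1/4.
Convergence for |u − 3| · 1/4 < 1, i.e. |u − 3| < 4. So R = 4.

R = 4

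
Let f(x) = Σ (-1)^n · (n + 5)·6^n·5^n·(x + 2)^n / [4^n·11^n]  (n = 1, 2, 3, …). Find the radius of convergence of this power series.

The ratio of consecutive coefficients is [((n+1) + 5)/(n + 5)] · 6·5/(4·11) → 15/22.
Hence the series converges for |x + 2| < 1/(15/22) = 22/15, so the radius of convergence is 22/15.

R = 22/15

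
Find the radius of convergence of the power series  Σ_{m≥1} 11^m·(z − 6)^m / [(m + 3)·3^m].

Ratio test: |a_{m+1}/a_m| = [(m + 3)/((m+1) + 3)] · 11/3 → 11/3 as m → ∞.
Thus R = 1/(11/3) = 3/11.

R = 3/11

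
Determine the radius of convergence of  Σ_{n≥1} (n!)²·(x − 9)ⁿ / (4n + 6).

The ratio of consecutive coefficients is (n+1)² · (4n + 6)/(4(n+1) + 6) → ∞.
The ratio grows without bound, so the series diverges whenever (x − 9) ≠ 0; it converges only at x = 9. R = 0.

R = 0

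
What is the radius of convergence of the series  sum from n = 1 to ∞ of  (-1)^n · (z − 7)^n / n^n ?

Applying the root test, |a_n|^(1/n) = 1/n → 0.
Since the n-th root of |a_n| tends to 0, the series converges for all real z; R = ∞.

R = ∞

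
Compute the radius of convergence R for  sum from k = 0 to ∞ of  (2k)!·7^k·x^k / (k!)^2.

Apply the ratio test: |a_{k+1}| / |a_k| = (2k+1)·(2k+2)/(k+1)² · 7, which tends to 28 as k → ∞.
The series converges when 28 · |x| < 1, giving R = 1/28.

R = 1/28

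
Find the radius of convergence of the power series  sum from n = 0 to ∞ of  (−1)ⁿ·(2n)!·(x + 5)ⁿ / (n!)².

R = 1/4

The ratio of consecutive coefficients is (2n+1)·(2n+2)/(n+1)² → 4.
The series converges when 4 · |x + 5| < 1, giving R = 1/4.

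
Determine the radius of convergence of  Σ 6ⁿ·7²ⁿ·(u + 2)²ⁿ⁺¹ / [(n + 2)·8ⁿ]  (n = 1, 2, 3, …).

R = 2√3/21

The ratio of consecutive coefficients is [(n + 2)/((n+1) + 2)] · 6·49/8 → 147/4.
Writing y = (u + 2)², the series in y has radius 4/147, so |u + 2| < √(4/147) and R = 2√3/21.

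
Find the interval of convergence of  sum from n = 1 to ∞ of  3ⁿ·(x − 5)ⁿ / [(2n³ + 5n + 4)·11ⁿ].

[4/3, 26/3]

Apply the ratio test: |a_{n+1}| / |a_n| = [(2n³ + 5n + 4)/(2(n+1)³ + 5(n+1) + 4)] · 3/11, which tends to 3/11 as n → ∞.
The series converges when 3/11 · |x − 5| < 1, giving R = 11/3.
At x = 26/3: the terms are on the order of 1/n³, so the series converges absolutely by comparison with the p-series (p = 3 > 1).
When x = 4/3, the terms are on the order of 1/n³, so the series converges absolutely by comparison with the p-series (p = 3 > 1).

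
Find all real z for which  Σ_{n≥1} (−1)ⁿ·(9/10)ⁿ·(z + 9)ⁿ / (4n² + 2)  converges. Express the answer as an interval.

The ratio of consecutive coefficients is [(4n² + 2)/(4(n+1)² + 2)] · 9/10 → 9/10.
Thus R = 1/(9/10) = 10/9.
Endpoint z = -71/9: the series is dominated by a constant times Σ 1/n², which converges (p = 2 > 1).
At z = -91/9: absolute convergence follows by limit comparison with Σ 1/n².

[-91/9, -71/9]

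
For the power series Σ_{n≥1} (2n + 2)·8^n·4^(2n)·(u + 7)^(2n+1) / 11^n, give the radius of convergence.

R = √22/16

Apply the ratio test: |a_{n+1}| / |a_n| = [(2(n+1) + 2)/(2n + 2)] · 8·16/11, which tends to 128/11 as n → ∞.
Writing y = (u + 7)², the series in y has radius 11/128, so |u + 7| < √(11/128) and R = √22/16.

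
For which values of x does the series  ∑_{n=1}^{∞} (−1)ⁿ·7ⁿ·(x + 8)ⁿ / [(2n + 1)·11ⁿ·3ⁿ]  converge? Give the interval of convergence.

By the ratio test, |a_{n+1}/a_n| = [(2n + 1)/(2(n+1) + 1)] · 7/(11·3) → 7/33.
The series converges when 7/33 · |x + 8| < 1, giving R = 33/7.
Check x = -23/7: an alternating series whose terms decrease to 0 in absolute value, so it converges by the Leibniz criterion.
Check x = -89/7: the terms behave like c/n; limit comparison with the harmonic series gives divergence.

(-89/7, -23/7]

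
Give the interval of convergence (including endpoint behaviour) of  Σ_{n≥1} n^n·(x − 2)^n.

{2}

By the Cauchy root test, |a_n|^(1/n) = n → ∞.
Since the n-th root of |a_n| is unbounded, the series converges only at x = 2; R = 0.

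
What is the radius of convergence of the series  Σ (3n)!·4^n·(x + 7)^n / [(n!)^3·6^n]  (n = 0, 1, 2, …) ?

Apply the ratio test: |a_{n+1}| / |a_n| = (3n+1)·(3n+2)·(3n+3)/(n+1)³ · 4/6, which tends to 18 as n → ∞.
Convergence for |x + 7| · 18 < 1, i.e. |x + 7| < 1/18. So R = 1/18.

R = 1/18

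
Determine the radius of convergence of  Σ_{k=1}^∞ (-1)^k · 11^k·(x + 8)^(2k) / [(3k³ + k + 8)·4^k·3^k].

Ratio test: |a_{k+1}/a_k| = [(3k³ + k + 8)/(3(k+1)³ + (k+1) + 8)] · 11/(4·3) → 11/12 as k → ∞.
Writing y = (x + 8)², the series in y has radius 12/11, so |x + 8| < √(12/11) and R = 2√33/11.

R = 2√33/11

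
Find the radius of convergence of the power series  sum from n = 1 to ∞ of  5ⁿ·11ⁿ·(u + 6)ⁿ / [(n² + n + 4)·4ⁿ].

R = 4/55

Ratio test: |a_{n+1}/a_n| = [(n² + n + 4)/((n+1)² + (n+1) + 4)] · 5·11/4 → 55/4 as n → ∞.
Hence the series converges for |u + 6| < 1/(55/4) = 4/55, so the radius of convergence is 4/55.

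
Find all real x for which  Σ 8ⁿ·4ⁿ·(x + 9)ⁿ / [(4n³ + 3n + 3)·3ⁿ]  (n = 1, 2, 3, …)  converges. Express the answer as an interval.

[-291/32, -285/32]

Apply the ratio test: |a_{n+1}| / |a_n| = [(4n³ + 3n + 3)/(4(n+1)³ + 3(n+1) + 3)] · 8·4/3, which tends to 32/3 as n → ∞.
Convergence for |x + 9| · 32/3 < 1, i.e. |x + 9| < 3/32. So R = 3/32.
When x = -285/32, the terms are on the order of 1/n³, so the series converges absolutely by comparison with the p-series (p = 3 > 1).
At x = -291/32: the terms are on the order of 1/n³, so the series converges absolutely by comparison with the p-series (p = 3 > 1).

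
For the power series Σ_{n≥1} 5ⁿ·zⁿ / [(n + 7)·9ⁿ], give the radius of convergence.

By the ratio test, |a_{n+1}/a_n| = [(n + 7)/((n+1) + 7)] · 5/9 → 5/9.
Hence the series converges for |z| < 1/(5/9) = 9/5, so the radius of convergence is 9/5.

R = 9/5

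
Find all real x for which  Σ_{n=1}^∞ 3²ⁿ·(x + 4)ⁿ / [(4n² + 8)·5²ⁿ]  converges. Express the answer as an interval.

Apply the ratio test: |a_{n+1}| / |a_n| = [(4n² + 8)/(4(n+1)² + 8)] · 9/25, which tends to 9/25 as n → ∞.
The series converges when 9/25 · |x + 4| < 1, giving R = 25/9.
At x = -11/9: the series is dominated by a constant times Σ 1/n², which converges (p = 2 > 1).
Check x = -61/9: the series is dominated by a constant times Σ 1/n², which converges (p = 2 > 1).

[-61/9, -11/9]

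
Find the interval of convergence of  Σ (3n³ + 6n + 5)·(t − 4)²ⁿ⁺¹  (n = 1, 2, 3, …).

By the ratio test, |a_{n+1}/a_n| = (3(n+1)³ + 6(n+1) + 5)/(3n³ + 6n + 5) → 1.
Since the exponent of (t − 4) increases by 2 each term, convergence requires |t − 4|² < 1, hence R = 1.
Check t = 5: the n-th term does not approach 0; divergence by the term test.
Endpoint t = 3: the terms do not tend to 0, so the series diverges.

(3, 5)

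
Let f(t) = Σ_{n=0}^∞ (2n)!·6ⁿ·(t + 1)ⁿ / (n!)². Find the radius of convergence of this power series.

R = 1/24

The ratio of consecutive coefficients is (2n+1)·(2n+2)/(n+1)² · 6 → 24.
Thus R = 1/(24) = 1/24.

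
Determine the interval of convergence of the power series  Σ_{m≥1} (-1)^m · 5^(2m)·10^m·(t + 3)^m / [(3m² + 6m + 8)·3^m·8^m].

[-387/125, -363/125]

Apply the ratio test: |a_{m+1}| / |a_m| = [(3m² + 6m + 8)/(3(m+1)² + 6(m+1) + 8)] · 25·10/(3·8), which tends to 125/12 as m → ∞.
Convergence for |t + 3| · 125/12 < 1, i.e. |t + 3| < 12/125. So R = 12/125.
Check t = -363/125: the series is dominated by a constant times Σ 1/m², which converges (p = 2 > 1).
At t = -387/125: the series is dominated by a constant times Σ 1/m², which converges (p = 2 > 1).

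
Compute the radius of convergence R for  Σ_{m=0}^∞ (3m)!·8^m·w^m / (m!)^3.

R = 1/216

Ratio test: |a_{m+1}/a_m| = (3m+1)·(3m+2)·(3m+3)/(m+1)³ · 8 → 216 as m → ∞.
Hence the series converges for |w| < 1/(216) = 1/216, so the radius of convergence is 1/216.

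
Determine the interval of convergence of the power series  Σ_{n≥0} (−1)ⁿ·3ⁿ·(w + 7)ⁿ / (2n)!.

Ratio test: |a_{n+1}/a_n| = 3 · 1/[(2n+1)·(2n+2)] → 0 as n → ∞.
The limit is 0, so the series converges for all w; R = ∞.

(−∞, ∞)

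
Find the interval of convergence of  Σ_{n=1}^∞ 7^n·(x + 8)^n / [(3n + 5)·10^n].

[-66/7, -46/7)

The ratio of consecutive coefficients is [(3n + 5)/(3(n+1) + 5)] · 7/10 → 7/10.
The series converges when 7/10 · |x + 8| < 1, giving R = 10/7.
Check x = -46/7: the terms are asymptotic to a nonzero constant times 1/n, so the series diverges by limit comparison with Σ 1/n.
Check x = -66/7: convergence follows from the alternating series test (terms decrease monotonically to 0).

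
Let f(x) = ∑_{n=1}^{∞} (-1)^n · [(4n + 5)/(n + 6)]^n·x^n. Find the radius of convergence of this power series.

R = 1/4

Root test: |a_n|^(1/n) = (4n + 5)/(n + 6) → 4.
The series converges when 4 · |x| < 1, giving R = 1/4.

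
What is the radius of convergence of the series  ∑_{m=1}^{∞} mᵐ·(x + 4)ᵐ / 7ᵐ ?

Applying the root test, |a_m|^(1/m) = m/7 → ∞.
Since the m-th root of |a_m| is unbounded, the series converges only at x = -4; R = 0.

R = 0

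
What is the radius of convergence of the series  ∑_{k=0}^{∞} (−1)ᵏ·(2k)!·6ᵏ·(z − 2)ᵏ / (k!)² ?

R = 1/24

The ratio of consecutive coefficients is (2k+1)·(2k+2)/(k+1)² · 6 → 24.
The series converges when 24 · |z − 2| < 1, giving R = 1/24.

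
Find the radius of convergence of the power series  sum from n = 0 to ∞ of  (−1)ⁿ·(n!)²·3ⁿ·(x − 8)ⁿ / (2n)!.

R = 4/3

The ratio of consecutive coefficients is (n+1)²/[(2n+1)·(2n+2)] · 3 → 3/4.
The series converges when 3/4 · |x − 8| < 1, giving R = 4/3.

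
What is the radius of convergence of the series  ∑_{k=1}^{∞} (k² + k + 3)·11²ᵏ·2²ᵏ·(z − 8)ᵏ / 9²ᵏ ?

Ratio test: |a_{k+1}/a_k| = [((k+1)² + (k+1) + 3)/(k² + k + 3)] · 121·4/81 → 484/81 as k → ∞.
Convergence for |z − 8| · 484/81 < 1, i.e. |z − 8| < 81/484. So R = 81/484.

R = 81/484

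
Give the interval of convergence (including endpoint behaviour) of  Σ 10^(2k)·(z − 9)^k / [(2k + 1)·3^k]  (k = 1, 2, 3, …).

[897/100, 903/100)

Apply the ratio test: |a_{k+1}| / |a_k| = [(2k + 1)/(2(k+1) + 1)] · 100/3, which tends to 100/3 as k → ∞.
The series converges when 100/3 · |z − 9| < 1, giving R = 3/100.
At z = 903/100: comparison with the harmonic series Σ 1/k shows the series diverges.
Check z = 897/100: an alternating series whose terms decrease to 0 in absolute value, so it converges by the Leibniz criterion.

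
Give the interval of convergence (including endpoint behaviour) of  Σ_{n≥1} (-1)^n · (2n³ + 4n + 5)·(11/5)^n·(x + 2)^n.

(-27/11, -17/11)

Apply the ratio test: |a_{n+1}| / |a_n| = [(2(n+1)³ + 4(n+1) + 5)/(2n³ + 4n + 5)] · 11/5, which tends to 11/5 as n → ∞.
Thus R = 1/(11/5) = 5/11.
Check x = -17/11: the terms have absolute value of order n³, which does not tend to 0, so the series diverges by the divergence test.
When x = -27/11, the terms have absolute value of order n³, which does not tend to 0, so the series diverges by the divergence test.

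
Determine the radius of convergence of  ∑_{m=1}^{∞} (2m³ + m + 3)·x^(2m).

R = 1

By the ratio test, |a_{m+1}/a_m| = (2(m+1)³ + (m+1) + 3)/(2m³ + m + 3) → 1.
Writing y = x², the series in y has radius 1, so |x| < √(1) = 1 and R = 1.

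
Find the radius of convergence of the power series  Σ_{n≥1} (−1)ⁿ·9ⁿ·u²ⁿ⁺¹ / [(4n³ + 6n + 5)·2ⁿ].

Ratio test: |a_{n+1}/a_n| = [(4n³ + 6n + 5)/(4(n+1)³ + 6(n+1) + 5)] · 9/2 → 9/2 as n → ∞.
Writing y = u², the series in y has radius 2/9, so |u| < √(2/9) and R = √2/3.

R = √2/3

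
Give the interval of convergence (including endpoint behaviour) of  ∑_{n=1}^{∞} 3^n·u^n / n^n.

(−∞, ∞)

Root test: |a_n|^(1/n) = 3/n → 0.
Since the n-th root of |a_n| tends to 0, the series converges for all real u; R = ∞.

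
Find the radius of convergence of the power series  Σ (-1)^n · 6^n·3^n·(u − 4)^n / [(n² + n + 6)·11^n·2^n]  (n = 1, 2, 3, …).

R = 11/9

Ratio test: |a_{n+1}/a_n| = [(n² + n + 6)/((n+1)² + (n+1) + 6)] · 6·3/(11·2) → 9/11 as n → ∞.
Hence the series converges for |u − 4| < 1/(9/11) = 11/9, so the radius of convergence is 11/9.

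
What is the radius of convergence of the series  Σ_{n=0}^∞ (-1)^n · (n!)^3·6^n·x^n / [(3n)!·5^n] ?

R = 45/2

Apply the ratio test: |a_{n+1}| / |a_n| = (n+1)³/[(3n+1)·(3n+2)·(3n+3)] · 6/5, which tends to 2/45 as n → ∞.
Thus R = 1/(2/45) = 45/2.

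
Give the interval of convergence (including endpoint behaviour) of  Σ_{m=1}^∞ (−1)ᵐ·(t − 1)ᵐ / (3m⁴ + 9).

Ratio test: |a_{m+1}/a_m| = (3m⁴ + 9)/(3(m+1)⁴ + 9) → 1 as m → ∞.
So the series converges when |t − 1| < 1 and diverges when |t − 1| > 1; R = 1.
Check t = 2: the terms are on the order of 1/m⁴, so the series converges absolutely by comparison with the p-series (p = 4 > 1).
At t = 0: the series is dominated by a constant times Σ 1/m⁴, which converges (p = 4 > 1).

[0, 2]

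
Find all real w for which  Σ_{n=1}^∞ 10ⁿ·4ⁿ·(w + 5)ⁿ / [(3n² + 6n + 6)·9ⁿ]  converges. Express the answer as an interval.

The ratio of consecutive coefficients is [(3n² + 6n + 6)/(3(n+1)² + 6(n+1) + 6)] · 10·4/9 → 40/9.
Convergence for |w + 5| · 40/9 < 1, i.e. |w + 5| < 9/40. So R = 9/40.
Check w = -191/40: the series is dominated by a constant times Σ 1/n², which converges (p = 2 > 1).
When w = -209/40, the terms are on the order of 1/n², so the series converges absolutely by comparison with the p-series (p = 2 > 1).

[-209/40, -191/40]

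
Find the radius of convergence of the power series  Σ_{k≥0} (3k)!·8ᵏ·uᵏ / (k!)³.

R = 1/216

The ratio of consecutive coefficients is (3k+1)·(3k+2)·(3k+3)/(k+1)³ · 8 → 216.
Convergence for |u| · 216 < 1, i.e. |u| < 1/216. So R = 1/216.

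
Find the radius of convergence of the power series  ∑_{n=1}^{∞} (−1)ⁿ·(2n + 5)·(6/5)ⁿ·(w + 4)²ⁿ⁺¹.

Apply the ratio test: |a_{n+1}| / |a_n| = [(2(n+1) + 5)/(2n + 5)] · 6/5, which tends to 6/5 as n → ∞.
Since the exponent of (w + 4) increases by 2 each term, convergence requires |w + 4|² < 5/6, hence R = √30/6.

R = √30/6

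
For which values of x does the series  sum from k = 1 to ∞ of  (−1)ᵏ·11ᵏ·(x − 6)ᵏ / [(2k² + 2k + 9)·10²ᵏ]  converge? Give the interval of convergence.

Ratio test: |a_{k+1}/a_k| = [(2k² + 2k + 9)/(2(k+1)² + 2(k+1) + 9)] · 11/100 → 11/100 as k → ∞.
Convergence for |x − 6| · 11/100 < 1, i.e. |x − 6| < 100/11. So R = 100/11.
Endpoint x = 166/11: absolute convergence follows by limit comparison with Σ 1/k².
Check x = -34/11: absolute convergence follows by limit comparison with Σ 1/k².

[-34/11, 166/11]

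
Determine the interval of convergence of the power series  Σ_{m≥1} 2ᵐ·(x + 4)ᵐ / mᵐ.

(−∞, ∞)

Applying the root test, |a_m|^(1/m) = 2/m → 0.
Since the m-th root of |a_m| tends to 0, the series converges for all real x; R = ∞.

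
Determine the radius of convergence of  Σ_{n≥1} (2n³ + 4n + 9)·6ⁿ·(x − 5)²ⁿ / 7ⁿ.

Apply the ratio test: |a_{n+1}| / |a_n| = [(2(n+1)³ + 4(n+1) + 9)/(2n³ + 4n + 9)] · 6/7, which tends to 6/7 as n → ∞.
Since the exponent of (x − 5) increases by 2 each term, convergence requires |x − 5|² < 7/6, hence R = √42/6.

R = √42/6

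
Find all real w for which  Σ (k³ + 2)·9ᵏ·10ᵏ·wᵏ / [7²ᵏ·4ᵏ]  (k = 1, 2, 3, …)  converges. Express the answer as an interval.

The ratio of consecutive coefficients is [((k+1)³ + 2)/(k³ + 2)] · 9·10/(49·4) → 45/98.
The series converges when 45/98 · |w| < 1, giving R = 98/45.
Endpoint w = 98/45: the k-th term does not approach 0; divergence by the term test.
Check w = -98/45: the terms do not tend to 0, so the series diverges.

(-98/45, 98/45)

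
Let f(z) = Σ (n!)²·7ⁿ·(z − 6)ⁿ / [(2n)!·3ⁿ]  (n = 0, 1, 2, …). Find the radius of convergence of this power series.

Apply the ratio test: |a_{n+1}| / |a_n| = (n+1)²/[(2n+1)·(2n+2)] · 7/3, which tends to 7/12 as n → ∞.
Hence the series converges for |z − 6| < 1/(7/12) = 12/7, so the radius of convergence is 12/7.

R = 12/7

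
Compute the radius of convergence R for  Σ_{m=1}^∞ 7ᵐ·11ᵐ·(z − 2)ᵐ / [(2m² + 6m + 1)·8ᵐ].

R = 8/77

Apply the ratio test: |a_{m+1}| / |a_m| = [(2m² + 6m + 1)/(2(m+1)² + 6(m+1) + 1)] · 7·11/8, which tends to 77/8 as m → ∞.
Convergence for |z − 2| · 77/8 < 1, i.e. |z − 2| < 8/77. So R = 8/77.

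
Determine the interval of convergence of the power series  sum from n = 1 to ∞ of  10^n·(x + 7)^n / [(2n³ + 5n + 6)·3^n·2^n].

Apply the ratio test: |a_{n+1}| / |a_n| = [(2n³ + 5n + 6)/(2(n+1)³ + 5(n+1) + 6)] · 10/(3·2), which tends to 5/3 as n → ∞.
The series converges when 5/3 · |x + 7| < 1, giving R = 3/5.
When x = -32/5, the series is dominated by a constant times Σ 1/n³, which converges (p = 3 > 1).
When x = -38/5, absolute convergence follows by limit comparison with Σ 1/n³.

[-38/5, -32/5]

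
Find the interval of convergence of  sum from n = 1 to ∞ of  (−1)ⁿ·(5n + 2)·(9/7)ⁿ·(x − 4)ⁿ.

By the ratio test, |a_{n+1}/a_n| = [(5(n+1) + 2)/(5n + 2)] · 9/7 → 9/7.
Hence the series converges for |x − 4| < 1/(9/7) = 7/9, so the radius of convergence is 7/9.
At x = 43/9: the terms do not tend to 0, so the series diverges.
Endpoint x = 29/9: the terms have absolute value of order n, which does not tend to 0, so the series diverges by the divergence test.

(29/9, 43/9)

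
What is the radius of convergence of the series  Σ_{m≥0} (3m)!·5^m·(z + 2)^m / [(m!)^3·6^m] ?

The ratio of consecutive coefficients is (3m+1)·(3m+2)·(3m+3)/(m+1)³ · 5/6 → 45/2.
Hence the series converges for |z + 2| < 1/(45/2) = 2/45, so the radius of convergence is 2/45.

R = 2/45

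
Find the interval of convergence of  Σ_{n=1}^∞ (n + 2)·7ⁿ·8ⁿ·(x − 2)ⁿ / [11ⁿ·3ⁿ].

(79/56, 145/56)

By the ratio test, |a_{n+1}/a_n| = [((n+1) + 2)/(n + 2)] · 7·8/(11·3) → 56/33.
The series converges when 56/33 · |x − 2| < 1, giving R = 33/56.
When x = 145/56, the terms have absolute value of order n, which does not tend to 0, so the series diverges by the divergence test.
When x = 79/56, the terms have absolute value of order n, which does not tend to 0, so the series diverges by the divergence test.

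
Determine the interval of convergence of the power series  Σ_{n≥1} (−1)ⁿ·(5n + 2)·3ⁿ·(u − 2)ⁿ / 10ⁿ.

The ratio of consecutive coefficients is [(5(n+1) + 2)/(5n + 2)] · 3/10 → 3/10.
Convergence for |u − 2| · 3/10 < 1, i.e. |u − 2| < 10/3. So R = 10/3.
When u = 16/3, the n-th term does not approach 0; divergence by the term test.
Check u = -4/3: the terms have absolute value of order n, which does not tend to 0, so the series diverges by the divergence test.

(-4/3, 16/3)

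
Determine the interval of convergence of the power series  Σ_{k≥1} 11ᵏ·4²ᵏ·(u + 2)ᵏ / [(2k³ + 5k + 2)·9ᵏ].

Apply the ratio test: |a_{k+1}| / |a_k| = [(2k³ + 5k + 2)/(2(k+1)³ + 5(k+1) + 2)] · 11·16/9, which tends to 176/9 as k → ∞.
Hence the series converges for |u + 2| < 1/(176/9) = 9/176, so the radius of convergence is 9/176.
Endpoint u = -343/176: the series is dominated by a constant times Σ 1/k³, which converges (p = 3 > 1).
Endpoint u = -361/176: absolute convergence follows by limit comparison with Σ 1/k³.

[-361/176, -343/176]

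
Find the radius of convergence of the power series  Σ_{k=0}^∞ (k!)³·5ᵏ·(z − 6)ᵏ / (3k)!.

By the ratio test, |a_{k+1}/a_k| = (k+1)³/[(3k+1)·(3k+2)·(3k+3)] · 5 → 5/27.
Thus R = 1/(5/27) = 27/5.

R = 27/5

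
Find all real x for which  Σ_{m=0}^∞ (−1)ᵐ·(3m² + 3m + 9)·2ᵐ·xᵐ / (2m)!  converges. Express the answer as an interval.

(−∞, ∞)

Apply the ratio test: |a_{m+1}| / |a_m| = (3(m+1)² + 3(m+1) + 9)/(3m² + 3m + 9) · 2 · 1/[(2m+1)·(2m+2)], which tends to 0 as m → ∞.
The limit is 0, so the series converges for all x; R = ∞.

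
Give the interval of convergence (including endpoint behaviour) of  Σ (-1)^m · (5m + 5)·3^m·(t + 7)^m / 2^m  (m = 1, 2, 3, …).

(-23/3, -19/3)

The ratio of consecutive coefficients is [(5(m+1) + 5)/(5m + 5)] · 3/2 → 3/2.
The series converges when 3/2 · |t + 7| < 1, giving R = 2/3.
Check t = -19/3: the terms have absolute value of order m, which does not tend to 0, so the series diverges by the divergence test.
When t = -23/3, the terms have absolute value of order m, which does not tend to 0, so the series diverges by the divergence test.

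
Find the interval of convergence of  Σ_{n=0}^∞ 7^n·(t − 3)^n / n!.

(−∞, ∞)

Apply the ratio test: |a_{n+1}| / |a_n| = 7 · 1/(n+1), which tends to 0 as n → ∞.
The limit is 0, so the series converges for all t; R = ∞.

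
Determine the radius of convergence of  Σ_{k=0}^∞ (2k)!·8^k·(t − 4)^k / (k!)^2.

R = 1/32

Ratio test: |a_{k+1}/a_k| = (2k+1)·(2k+2)/(k+1)² · 8 → 32 as k → ∞.
Convergence for |t − 4| · 32 < 1, i.e. |t − 4| < 1/32. So R = 1/32.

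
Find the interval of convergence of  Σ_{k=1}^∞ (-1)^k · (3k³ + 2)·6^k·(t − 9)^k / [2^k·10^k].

(17/3, 37/3)

Ratio test: |a_{k+1}/a_k| = [(3(k+1)³ + 2)/(3k³ + 2)] · 6/(2·10) → 3/10 as k → ∞.
Thus R = 1/(3/10) = 10/3.
Endpoint t = 37/3: the k-th term does not approach 0; divergence by the term test.
When t = 17/3, the k-th term does not approach 0; divergence by the term test.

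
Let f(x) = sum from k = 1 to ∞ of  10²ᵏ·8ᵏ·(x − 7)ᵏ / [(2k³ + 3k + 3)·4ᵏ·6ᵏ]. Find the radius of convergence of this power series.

Ratio test: |a_{k+1}/a_k| = [(2k³ + 3k + 3)/(2(k+1)³ + 3(k+1) + 3)] · 100·8/(4·6) → 100/3 as k → ∞.
Hence the series converges for |x − 7| < 1/(100/3) = 3/100, so the radius of convergence is 3/100.

R = 3/100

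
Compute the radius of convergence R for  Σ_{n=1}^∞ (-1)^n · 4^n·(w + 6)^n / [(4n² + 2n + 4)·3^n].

Ratio test: |a_{n+1}/a_n| = [(4n² + 2n + 4)/(4(n+1)² + 2(n+1) + 4)] · 4/3 → 4/3 as n → ∞.
Convergence for |w + 6| · 4/3 < 1, i.e. |w + 6| < 3/4. So R = 3/4.

R = 3/4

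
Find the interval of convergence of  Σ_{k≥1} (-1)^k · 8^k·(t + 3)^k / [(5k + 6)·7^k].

(-31/8, -17/8]

By the ratio test, |a_{k+1}/a_k| = [(5k + 6)/(5(k+1) + 6)] · 8/7 → 8/7.
Thus R = 1/(8/7) = 7/8.
Endpoint t = -17/8: an alternating series whose terms decrease to 0 in absolute value, so it converges by the Leibniz criterion.
Check t = -31/8: comparison with the harmonic series Σ 1/k shows the series diverges.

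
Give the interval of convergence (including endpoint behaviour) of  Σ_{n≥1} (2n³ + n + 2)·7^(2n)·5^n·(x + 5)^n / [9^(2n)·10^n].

Ratio test: |a_{n+1}/a_n| = [(2(n+1)³ + (n+1) + 2)/(2n³ + n + 2)] · 49·5/(81·10) → 49/162 as n → ∞.
Convergence for |x + 5| · 49/162 < 1, i.e. |x + 5| < 162/49. So R = 162/49.
At x = -83/49: the n-th term does not approach 0; divergence by the term test.
At x = -407/49: the terms have absolute value of order n³, which does not tend to 0, so the series diverges by the divergence test.

(-407/49, -83/49)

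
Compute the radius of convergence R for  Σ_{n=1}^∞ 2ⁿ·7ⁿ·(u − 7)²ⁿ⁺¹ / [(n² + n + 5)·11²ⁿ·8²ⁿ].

R = 44√14/7

The ratio of consecutive coefficients is [(n² + n + 5)/((n+1)² + (n+1) + 5)] · 2·7/(121·64) → 7/3872.
Since the exponent of (u − 7) increases by 2 each term, convergence requires |u − 7|² < 3872/7, hence R = 44√14/7.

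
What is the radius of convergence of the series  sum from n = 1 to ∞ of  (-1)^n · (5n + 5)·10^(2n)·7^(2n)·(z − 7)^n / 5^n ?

R = 1/980

By the ratio test, |a_{n+1}/a_n| = [(5(n+1) + 5)/(5n + 5)] · 100·49/5 → 980.
Hence the series converges for |z − 7| < 1/(980) = 1/980, so the radius of convergence is 1/980.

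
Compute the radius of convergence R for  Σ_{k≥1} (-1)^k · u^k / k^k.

Root test: |a_k|^(1/k) = 1/k → 0.
Since the k-th root of |a_k| tends to 0, the series converges for all real u; R = ∞.

R = ∞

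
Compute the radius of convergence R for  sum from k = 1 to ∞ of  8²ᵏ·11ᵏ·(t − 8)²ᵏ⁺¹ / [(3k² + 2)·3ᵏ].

R = √33/88

By the ratio test, |a_{k+1}/a_k| = [(3k² + 2)/(3(k+1)² + 2)] · 64·11/3 → 704/3.
Since the exponent of (t − 8) increases by 2 each term, convergence requires |t − 8|² < 3/704, hence R = √33/88.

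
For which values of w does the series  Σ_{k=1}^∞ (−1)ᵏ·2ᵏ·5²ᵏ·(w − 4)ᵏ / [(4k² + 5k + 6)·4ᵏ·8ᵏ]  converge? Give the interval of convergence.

[84/25, 116/25]

By the ratio test, |a_{k+1}/a_k| = [(4k² + 5k + 6)/(4(k+1)² + 5(k+1) + 6)] · 2·25/(4·8) → 25/16.
Convergence for |w − 4| · 25/16 < 1, i.e. |w − 4| < 16/25. So R = 16/25.
Check w = 116/25: the series is dominated by a constant times Σ 1/k², which converges (p = 2 > 1).
When w = 84/25, absolute convergence follows by limit comparison with Σ 1/k².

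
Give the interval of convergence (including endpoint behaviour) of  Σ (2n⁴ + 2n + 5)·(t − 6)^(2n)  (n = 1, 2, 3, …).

Apply the ratio test: |a_{n+1}| / |a_n| = (2(n+1)⁴ + 2(n+1) + 5)/(2n⁴ + 2n + 5), which tends to 1 as n → ∞.
Successive powers of (t − 6) differ by 2, so the series converges when |t − 6|² · 1 < 1, i.e. |t − 6| < √(1) = 1. So R = 1.
When t = 7, the terms have absolute value of order n⁴, which does not tend to 0, so the series diverges by the divergence test.
At t = 5: the n-th term does not approach 0; divergence by the term test.

(5, 7)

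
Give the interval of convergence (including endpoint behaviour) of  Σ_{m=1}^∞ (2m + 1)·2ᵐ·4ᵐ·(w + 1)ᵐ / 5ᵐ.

Apply the ratio test: |a_{m+1}| / |a_m| = [(2(m+1) + 1)/(2m + 1)] · 2·4/5, which tends to 8/5 as m → ∞.
Thus R = 1/(8/5) = 5/8.
Endpoint w = -3/8: the m-th term does not approach 0; divergence by the term test.
Check w = -13/8: the terms do not tend to 0, so the series diverges.

(-13/8, -3/8)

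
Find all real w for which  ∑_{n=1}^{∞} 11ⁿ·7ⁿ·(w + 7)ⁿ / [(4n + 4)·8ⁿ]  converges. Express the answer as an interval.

Apply the ratio test: |a_{n+1}| / |a_n| = [(4n + 4)/(4(n+1) + 4)] · 11·7/8, which tends to 77/8 as n → ∞.
Hence the series converges for |w + 7| < 1/(77/8) = 8/77, so the radius of convergence is 8/77.
At w = -531/77: comparison with the harmonic series Σ 1/n shows the series diverges.
At w = -547/77: convergence follows from the alternating series test (terms decrease monotonically to 0).

[-547/77, -531/77)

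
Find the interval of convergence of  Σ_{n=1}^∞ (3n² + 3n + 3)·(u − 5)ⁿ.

(4, 6)

By the ratio test, |a_{n+1}/a_n| = (3(n+1)² + 3(n+1) + 3)/(3n² + 3n + 3) → 1.
Convergence for |u − 5| < 1, so R = 1.
Endpoint u = 6: the terms do not tend to 0, so the series diverges.
Check u = 4: the n-th term does not approach 0; divergence by the term test.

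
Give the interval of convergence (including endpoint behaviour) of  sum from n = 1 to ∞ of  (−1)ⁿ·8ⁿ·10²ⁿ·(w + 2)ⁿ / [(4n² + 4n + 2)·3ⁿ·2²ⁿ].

[-403/200, -397/200]

By the ratio test, |a_{n+1}/a_n| = [(4n² + 4n + 2)/(4(n+1)² + 4(n+1) + 2)] · 8·100/(3·4) → 200/3.
Thus R = 1/(200/3) = 3/200.
When w = -397/200, absolute convergence follows by limit comparison with Σ 1/n².
When w = -403/200, absolute convergence follows by limit comparison with Σ 1/n².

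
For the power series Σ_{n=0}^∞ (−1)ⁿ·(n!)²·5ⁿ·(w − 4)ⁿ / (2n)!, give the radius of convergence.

R = 4/5

Ratio test: |a_{n+1}/a_n| = (n+1)²/[(2n+1)·(2n+2)] · 5 → 5/4 as n → ∞.
Convergence for |w − 4| · 5/4 < 1, i.e. |w − 4| < 4/5. So R = 4/5.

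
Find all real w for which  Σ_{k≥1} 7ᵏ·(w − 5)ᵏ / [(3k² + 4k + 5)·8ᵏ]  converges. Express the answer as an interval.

Ratio test: |a_{k+1}/a_k| = [(3k² + 4k + 5)/(3(k+1)² + 4(k+1) + 5)] · 7/8 → 7/8 as k → ∞.
Hence the series converges for |w − 5| < 1/(7/8) = 8/7, so the radius of convergence is 8/7.
Endpoint w = 43/7: the terms are on the order of 1/k², so the series converges absolutely by comparison with the p-series (p = 2 > 1).
Check w = 27/7: absolute convergence follows by limit comparison with Σ 1/k².

[27/7, 43/7]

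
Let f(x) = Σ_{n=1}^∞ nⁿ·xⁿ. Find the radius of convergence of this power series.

R = 0

Applying the root test, |a_n|^(1/n) = n → ∞.
The root grows without bound, so R = 0 (convergence only at x = 0).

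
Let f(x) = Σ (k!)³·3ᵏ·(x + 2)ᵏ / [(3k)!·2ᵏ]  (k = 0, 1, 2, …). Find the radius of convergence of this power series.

R = 18

Ratio test: |a_{k+1}/a_k| = (k+1)³/[(3k+1)·(3k+2)·(3k+3)] · 3/2 → 1/18 as k → ∞.
The series converges when 1/18 · |x + 2| < 1, giving R = 18.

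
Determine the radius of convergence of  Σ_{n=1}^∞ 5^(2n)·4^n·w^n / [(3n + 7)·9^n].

By the ratio test, |a_{n+1}/a_n| = [(3n + 7)/(3(n+1) + 7)] · 25·4/9 → 100/9.
Convergence for |w| · 100/9 < 1, i.e. |w| < 9/100. So R = 9/100.

R = 9/100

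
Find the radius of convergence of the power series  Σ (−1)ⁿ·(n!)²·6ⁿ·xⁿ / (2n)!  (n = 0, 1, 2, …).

R = 2/3

By the ratio test, |a_{n+1}/a_n| = (n+1)²/[(2n+1)·(2n+2)] · 6 → 3/2.
Hence the series converges for |x| < 1/(3/2) = 2/3, so the radius of convergence is 2/3.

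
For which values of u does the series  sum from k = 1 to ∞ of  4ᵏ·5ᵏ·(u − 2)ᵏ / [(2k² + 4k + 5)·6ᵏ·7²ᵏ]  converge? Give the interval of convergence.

By the ratio test, |a_{k+1}/a_k| = [(2k² + 4k + 5)/(2(k+1)² + 4(k+1) + 5)] · 4·5/(6·49) → 10/147.
The series converges when 10/147 · |u − 2| < 1, giving R = 147/10.
When u = 167/10, the series is dominated by a constant times Σ 1/k², which converges (p = 2 > 1).
When u = -127/10, the series is dominated by a constant times Σ 1/k², which converges (p = 2 > 1).

[-127/10, 167/10]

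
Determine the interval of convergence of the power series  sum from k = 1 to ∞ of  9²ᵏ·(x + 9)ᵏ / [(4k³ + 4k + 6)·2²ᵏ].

Ratio test: |a_{k+1}/a_k| = [(4k³ + 4k + 6)/(4(k+1)³ + 4(k+1) + 6)] · 81/4 → 81/4 as k → ∞.
Hence the series converges for |x + 9| < 1/(81/4) = 4/81, so the radius of convergence is 4/81.
At x = -725/81: absolute convergence follows by limit comparison with Σ 1/k³.
At x = -733/81: the series is dominated by a constant times Σ 1/k³, which converges (p = 3 > 1).

[-733/81, -725/81]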